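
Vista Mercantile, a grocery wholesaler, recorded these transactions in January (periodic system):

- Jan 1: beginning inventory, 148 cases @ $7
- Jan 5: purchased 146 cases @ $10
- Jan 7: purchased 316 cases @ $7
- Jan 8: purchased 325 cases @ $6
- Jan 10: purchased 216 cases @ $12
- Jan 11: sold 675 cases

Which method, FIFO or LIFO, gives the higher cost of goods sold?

LIFO

FIFO COGS: 148 @ $7 + 146 @ $10 + 316 @ $7 + 65 @ $6 = $5,098
LIFO COGS: 216 @ $12 + 325 @ $6 + 134 @ $7 = $5,480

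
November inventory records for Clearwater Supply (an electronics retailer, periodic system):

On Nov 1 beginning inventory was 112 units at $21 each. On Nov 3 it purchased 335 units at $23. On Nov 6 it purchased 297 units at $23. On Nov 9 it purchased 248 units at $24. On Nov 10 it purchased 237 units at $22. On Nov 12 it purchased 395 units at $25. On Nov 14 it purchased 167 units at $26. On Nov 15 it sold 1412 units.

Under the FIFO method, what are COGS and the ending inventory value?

COGS = $32,629; ending inventory = $9,642

Nov 15, 1412 sold [FIFO — oldest first]: 112 @ $21 + 335 @ $23 + 297 @ $23 + 248 @ $24 + 237 @ $22 + 183 @ $25 = $32,629
Ending inventory: 212 @ $25 + 167 @ $26 = $9,642
Check: goods available $42,271 = COGS $32,629 + ending $9,642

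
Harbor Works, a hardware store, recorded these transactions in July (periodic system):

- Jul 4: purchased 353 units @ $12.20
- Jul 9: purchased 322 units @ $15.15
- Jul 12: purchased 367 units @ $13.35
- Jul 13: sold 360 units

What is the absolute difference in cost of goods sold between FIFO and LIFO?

FIFO COGS: 353 @ $12.20 + 7 @ $15.15 = $4,412.65
LIFO COGS: 360 @ $13.35 = $4,806.00
Difference = |$4,412.65 − $4,806.00| = $393.35

$393.35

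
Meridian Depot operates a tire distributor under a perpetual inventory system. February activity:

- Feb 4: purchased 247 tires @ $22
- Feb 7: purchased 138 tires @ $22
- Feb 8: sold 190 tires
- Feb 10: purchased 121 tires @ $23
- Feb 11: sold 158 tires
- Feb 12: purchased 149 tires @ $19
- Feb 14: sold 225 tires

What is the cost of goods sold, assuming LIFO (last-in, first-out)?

COGS = $12,280

Feb 8, 190 sold [LIFO — newest first]: 138 @ $22 + 52 @ $22 = $4,180
Feb 11, 158 sold [LIFO — newest first]: 121 @ $23 + 37 @ $22 = $3,597
Feb 14, 225 sold [LIFO — newest first]: 149 @ $19 + 76 @ $22 = $4,503
Total COGS = $4,180 + $3,597 + $4,503 = $12,280
Ending inventory: 82 @ $22 = $1,804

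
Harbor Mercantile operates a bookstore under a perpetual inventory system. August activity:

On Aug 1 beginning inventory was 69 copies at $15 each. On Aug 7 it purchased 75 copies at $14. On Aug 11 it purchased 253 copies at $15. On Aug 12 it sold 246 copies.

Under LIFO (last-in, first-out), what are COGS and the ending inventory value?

Aug 12, 246 sold [LIFO — newest first]: 246 @ $15 = $3,690
Ending inventory: 69 @ $15 + 75 @ $14 + 7 @ $15 = $2,190
Check: goods available $5,880 = COGS $3,690 + ending $2,190

COGS = $3,690; ending inventory = $2,190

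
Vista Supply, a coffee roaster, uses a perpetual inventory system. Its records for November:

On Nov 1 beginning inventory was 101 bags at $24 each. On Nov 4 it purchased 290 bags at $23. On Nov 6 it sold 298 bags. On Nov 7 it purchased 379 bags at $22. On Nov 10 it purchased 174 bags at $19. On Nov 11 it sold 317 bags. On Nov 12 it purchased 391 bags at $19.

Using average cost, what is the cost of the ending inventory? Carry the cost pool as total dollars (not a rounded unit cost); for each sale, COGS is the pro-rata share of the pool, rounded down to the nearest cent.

Ending inventory = $14,460.76

After Nov 1: 101 on hand, pool $2,424.00 (≈ $24.0000 each)
After Nov 4: 391 on hand, pool $9,094.00 (≈ $23.2583 each)
Nov 6, sell 298: 298/391 × $9,094.00 → $6,930.97
After Nov 7: 472 on hand, pool $10,501.03 (≈ $22.2479 each)
After Nov 10: 646 on hand, pool $13,807.03 (≈ $21.3731 each)
Nov 11, sell 317: 317/646 × $13,807.03 → $6,775.27
After Nov 12: 720 on hand, pool $14,460.76 (≈ $20.0844 each)
Total COGS = $6,930.97 + $6,775.27 = $13,706.24
Ending inventory (cost pool remaining) = $14,460.76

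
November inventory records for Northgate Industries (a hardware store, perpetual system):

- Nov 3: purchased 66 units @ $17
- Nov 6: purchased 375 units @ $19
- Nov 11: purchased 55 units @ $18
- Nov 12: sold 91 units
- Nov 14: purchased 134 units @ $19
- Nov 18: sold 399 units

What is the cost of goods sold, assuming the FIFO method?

COGS = $9,129

Nov 12, 91 sold [FIFO — oldest first]: 66 @ $17 + 25 @ $19 = $1,597
Nov 18, 399 sold [FIFO — oldest first]: 350 @ $19 + 49 @ $18 = $7,532
Total COGS = $1,597 + $7,532 = $9,129
Ending inventory: 6 @ $18 + 134 @ $19 = $2,654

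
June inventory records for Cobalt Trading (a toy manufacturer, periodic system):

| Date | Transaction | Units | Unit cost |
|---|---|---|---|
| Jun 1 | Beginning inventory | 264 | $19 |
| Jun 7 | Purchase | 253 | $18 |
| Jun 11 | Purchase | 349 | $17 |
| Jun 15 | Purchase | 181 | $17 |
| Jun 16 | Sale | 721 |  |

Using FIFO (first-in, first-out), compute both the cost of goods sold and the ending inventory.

Jun 16, 721 sold [FIFO — oldest first]: 264 @ $19 + 253 @ $18 + 204 @ $17 = $13,038
Ending inventory: 145 @ $17 + 181 @ $17 = $5,542

COGS = $13,038; ending inventory = $5,542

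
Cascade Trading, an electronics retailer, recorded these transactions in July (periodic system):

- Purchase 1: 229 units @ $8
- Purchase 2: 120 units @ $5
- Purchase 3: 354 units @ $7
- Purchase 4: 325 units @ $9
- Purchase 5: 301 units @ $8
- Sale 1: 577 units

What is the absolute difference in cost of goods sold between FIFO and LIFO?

$864

FIFO COGS: 229 @ $8 + 120 @ $5 + 228 @ $7 = $4,028
LIFO COGS: 301 @ $8 + 276 @ $9 = $4,892
Difference = |$4,028 − $4,892| = $864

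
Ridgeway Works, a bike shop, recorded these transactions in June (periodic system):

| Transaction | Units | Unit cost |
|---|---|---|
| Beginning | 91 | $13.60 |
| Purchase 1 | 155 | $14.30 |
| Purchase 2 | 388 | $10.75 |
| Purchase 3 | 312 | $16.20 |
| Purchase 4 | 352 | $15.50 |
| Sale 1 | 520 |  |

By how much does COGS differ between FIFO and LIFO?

FIFO COGS: 91 @ $13.60 + 155 @ $14.30 + 274 @ $10.75 = $6,399.60
LIFO COGS: 352 @ $15.50 + 168 @ $16.20 = $8,177.60
Difference = |$6,399.60 − $8,177.60| = $1,778.00

$1,778.00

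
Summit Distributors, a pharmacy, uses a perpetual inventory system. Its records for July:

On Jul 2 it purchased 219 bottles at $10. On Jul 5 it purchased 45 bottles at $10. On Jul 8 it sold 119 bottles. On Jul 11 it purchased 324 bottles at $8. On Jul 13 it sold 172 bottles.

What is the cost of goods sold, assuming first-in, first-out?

COGS = $2,856

Jul 8, 119 sold [FIFO — oldest first]: 119 @ $10 = $1,190
Jul 13, 172 sold [FIFO — oldest first]: 100 @ $10 + 45 @ $10 + 27 @ $8 = $1,666
Total COGS = $1,190 + $1,666 = $2,856
Ending inventory: 297 @ $8 = $2,376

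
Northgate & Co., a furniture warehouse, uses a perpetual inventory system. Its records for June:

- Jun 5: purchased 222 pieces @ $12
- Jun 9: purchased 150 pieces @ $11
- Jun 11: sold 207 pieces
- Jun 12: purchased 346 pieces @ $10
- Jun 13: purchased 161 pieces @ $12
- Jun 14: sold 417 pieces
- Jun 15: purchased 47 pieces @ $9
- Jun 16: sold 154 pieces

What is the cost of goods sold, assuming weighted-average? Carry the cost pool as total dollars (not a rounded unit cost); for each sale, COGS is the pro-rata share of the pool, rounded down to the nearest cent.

After Jun 5: 222 on hand, pool $2,664.00 (≈ $12.0000 each)
After Jun 9: 372 on hand, pool $4,314.00 (≈ $11.5968 each)
Jun 11, sell 207: 207/372 × $4,314.00 → $2,400.53
After Jun 12: 511 on hand, pool $5,373.47 (≈ $10.5156 each)
After Jun 13: 672 on hand, pool $7,305.47 (≈ $10.8712 each)
Jun 14, sell 417: 417/672 × $7,305.47 → $4,533.30
After Jun 15: 302 on hand, pool $3,195.17 (≈ $10.5800 each)
Jun 16, sell 154: 154/302 × $3,195.17 → $1,629.32
Total COGS = $2,400.53 + $4,533.30 + $1,629.32 = $8,563.15
Ending inventory (cost pool remaining) = $1,565.85

COGS = $8,563.15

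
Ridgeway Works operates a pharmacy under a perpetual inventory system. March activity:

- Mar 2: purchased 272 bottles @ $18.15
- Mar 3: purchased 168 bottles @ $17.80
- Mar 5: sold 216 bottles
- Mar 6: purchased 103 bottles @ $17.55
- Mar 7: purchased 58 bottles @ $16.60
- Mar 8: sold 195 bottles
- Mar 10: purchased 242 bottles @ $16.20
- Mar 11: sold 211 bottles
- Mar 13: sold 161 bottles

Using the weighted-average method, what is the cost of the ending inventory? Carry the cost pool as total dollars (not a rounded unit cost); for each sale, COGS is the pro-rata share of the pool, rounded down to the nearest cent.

Ending inventory = $1,011.02

After Mar 2: 272 on hand, pool $4,936.80 (≈ $18.1500 each)
After Mar 3: 440 on hand, pool $7,927.20 (≈ $18.0164 each)
Mar 5, sell 216: 216/440 × $7,927.20 → $3,891.53
After Mar 6: 327 on hand, pool $5,843.32 (≈ $17.8695 each)
After Mar 7: 385 on hand, pool $6,806.12 (≈ $17.6782 each)
Mar 8, sell 195: 195/385 × $6,806.12 → $3,447.25
After Mar 10: 432 on hand, pool $7,279.27 (≈ $16.8502 each)
Mar 11, sell 211: 211/432 × $7,279.27 → $3,555.38
Mar 13, sell 161: 161/221 × $3,723.89 → $2,712.87
Total COGS = $3,891.53 + $3,447.25 + $3,555.38 + $2,712.87 = $13,607.03
Ending inventory (cost pool remaining) = $1,011.02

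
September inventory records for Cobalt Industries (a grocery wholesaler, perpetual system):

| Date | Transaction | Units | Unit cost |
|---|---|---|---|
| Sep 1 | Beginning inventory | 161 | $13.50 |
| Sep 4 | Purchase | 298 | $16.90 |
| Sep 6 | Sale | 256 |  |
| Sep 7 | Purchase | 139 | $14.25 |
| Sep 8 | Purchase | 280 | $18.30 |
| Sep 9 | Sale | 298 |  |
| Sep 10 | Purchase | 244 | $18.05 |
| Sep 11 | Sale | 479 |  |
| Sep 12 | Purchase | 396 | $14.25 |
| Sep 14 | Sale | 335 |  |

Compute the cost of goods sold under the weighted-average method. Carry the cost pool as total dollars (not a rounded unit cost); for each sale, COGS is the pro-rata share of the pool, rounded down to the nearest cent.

After Sep 1: 161 on hand, pool $2,173.50 (≈ $13.5000 each)
After Sep 4: 459 on hand, pool $7,209.70 (≈ $15.7074 each)
Sep 6, sell 256: 256/459 × $7,209.70 → $4,021.09
After Sep 7: 342 on hand, pool $5,169.36 (≈ $15.1151 each)
After Sep 8: 622 on hand, pool $10,293.36 (≈ $16.5488 each)
Sep 9, sell 298: 298/622 × $10,293.36 → $4,931.54
After Sep 10: 568 on hand, pool $9,766.02 (≈ $17.1937 each)
Sep 11, sell 479: 479/568 × $9,766.02 → $8,235.78
After Sep 12: 485 on hand, pool $7,173.24 (≈ $14.7902 each)
Sep 14, sell 335: 335/485 × $7,173.24 → $4,954.71
Total COGS = $4,021.09 + $4,931.54 + $8,235.78 + $4,954.71 = $22,143.12
Ending inventory (cost pool remaining) = $2,218.53
Check: goods available $24,361.65 = COGS $22,143.12 + ending $2,218.53

COGS = $22,143.12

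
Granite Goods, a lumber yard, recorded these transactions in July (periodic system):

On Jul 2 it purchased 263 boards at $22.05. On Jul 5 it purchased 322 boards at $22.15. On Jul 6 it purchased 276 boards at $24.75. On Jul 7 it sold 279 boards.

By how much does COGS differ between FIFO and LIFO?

FIFO COGS: 263 @ $22.05 + 16 @ $22.15 = $6,153.55
LIFO COGS: 276 @ $24.75 + 3 @ $22.15 = $6,897.45
Difference = |$6,153.55 − $6,897.45| = $743.90

$743.90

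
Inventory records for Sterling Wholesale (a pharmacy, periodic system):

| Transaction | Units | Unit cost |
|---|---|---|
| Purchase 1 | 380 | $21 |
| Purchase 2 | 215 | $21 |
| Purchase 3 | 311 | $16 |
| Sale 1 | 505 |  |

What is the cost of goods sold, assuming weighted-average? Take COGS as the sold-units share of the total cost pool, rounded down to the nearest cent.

Sale 1, sell 505: 505/906 × $17,471.00 → $9,738.25
Ending inventory (cost pool remaining) = $7,732.75

COGS = $9,738.25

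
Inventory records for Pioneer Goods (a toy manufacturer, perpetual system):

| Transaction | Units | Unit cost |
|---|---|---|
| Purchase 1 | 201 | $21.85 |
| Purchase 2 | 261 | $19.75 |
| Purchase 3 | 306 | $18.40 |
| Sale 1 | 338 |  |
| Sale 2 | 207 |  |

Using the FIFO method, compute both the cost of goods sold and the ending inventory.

COGS = $11,073.80; ending inventory = $4,103.20

Sale 1 (338) [FIFO — oldest first]: 201 @ $21.85 + 137 @ $19.75 = $7,097.60
Sale 2 (207) [FIFO — oldest first]: 124 @ $19.75 + 83 @ $18.40 = $3,976.20
Total COGS = $7,097.60 + $3,976.20 = $11,073.80
Ending inventory: 223 @ $18.40 = $4,103.20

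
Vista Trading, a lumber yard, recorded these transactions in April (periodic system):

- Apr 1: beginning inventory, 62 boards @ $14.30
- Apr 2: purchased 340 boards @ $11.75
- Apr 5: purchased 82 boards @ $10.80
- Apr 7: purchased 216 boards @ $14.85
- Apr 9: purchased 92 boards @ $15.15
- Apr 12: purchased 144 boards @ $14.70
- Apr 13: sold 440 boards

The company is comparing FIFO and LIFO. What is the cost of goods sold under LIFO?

COGS = $6,540.00

FIFO COGS: 62 @ $14.30 + 340 @ $11.75 + 38 @ $10.80 = $5,292.00
LIFO COGS: 144 @ $14.70 + 92 @ $15.15 + 204 @ $14.85 = $6,540.00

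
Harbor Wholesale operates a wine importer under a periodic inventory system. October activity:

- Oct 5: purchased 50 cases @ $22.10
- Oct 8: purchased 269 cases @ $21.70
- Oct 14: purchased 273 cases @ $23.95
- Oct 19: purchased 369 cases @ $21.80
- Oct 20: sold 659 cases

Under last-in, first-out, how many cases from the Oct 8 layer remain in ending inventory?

252

Oct 20, 659 sold [LIFO — newest first]: 369 @ $21.80 + 273 @ $23.95 + 17 @ $21.70 = $14,951.45
Ending inventory: 50 @ $22.10 + 252 @ $21.70 = $6,573.40
Check: goods available $21,524.85 = COGS $14,951.45 + ending $6,573.40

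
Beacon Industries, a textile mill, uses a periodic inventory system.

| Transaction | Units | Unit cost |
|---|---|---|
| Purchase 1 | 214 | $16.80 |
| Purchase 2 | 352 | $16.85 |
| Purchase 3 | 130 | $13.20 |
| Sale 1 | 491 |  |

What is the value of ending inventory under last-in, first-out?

Ending inventory = $3,444.00

Sale 1 (491) [LIFO — newest first]: 130 @ $13.20 + 352 @ $16.85 + 9 @ $16.80 = $7,798.40
Ending inventory: 205 @ $16.80 = $3,444.00
Check: goods available $11,242.40 = COGS $7,798.40 + ending $3,444.00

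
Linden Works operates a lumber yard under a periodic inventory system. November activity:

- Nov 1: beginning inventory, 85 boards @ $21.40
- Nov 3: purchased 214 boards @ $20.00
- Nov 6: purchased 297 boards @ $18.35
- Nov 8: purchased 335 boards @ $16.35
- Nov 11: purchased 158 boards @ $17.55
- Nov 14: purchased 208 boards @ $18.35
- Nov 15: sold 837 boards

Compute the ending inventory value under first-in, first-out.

Nov 15, 837 sold [FIFO — oldest first]: 85 @ $21.40 + 214 @ $20.00 + 297 @ $18.35 + 241 @ $16.35 = $15,489.30
Ending inventory: 94 @ $16.35 + 158 @ $17.55 + 208 @ $18.35 = $8,126.60
Check: goods available $23,615.90 = COGS $15,489.30 + ending $8,126.60

Ending inventory = $8,126.60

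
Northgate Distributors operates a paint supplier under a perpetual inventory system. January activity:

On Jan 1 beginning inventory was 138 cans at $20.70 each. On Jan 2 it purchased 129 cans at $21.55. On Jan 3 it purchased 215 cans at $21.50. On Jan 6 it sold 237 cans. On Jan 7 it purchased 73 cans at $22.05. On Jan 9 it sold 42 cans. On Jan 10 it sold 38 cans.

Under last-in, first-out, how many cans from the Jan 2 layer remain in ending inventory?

Jan 6, 237 sold [LIFO — newest first]: 215 @ $21.50 + 22 @ $21.55 = $5,096.60
Jan 9, 42 sold [LIFO — newest first]: 42 @ $22.05 = $926.10
Jan 10, 38 sold [LIFO — newest first]: 31 @ $22.05 + 7 @ $21.55 = $834.40
Total COGS = $5,096.60 + $926.10 + $834.40 = $6,857.10
Ending inventory: 138 @ $20.70 + 100 @ $21.55 = $5,011.60

100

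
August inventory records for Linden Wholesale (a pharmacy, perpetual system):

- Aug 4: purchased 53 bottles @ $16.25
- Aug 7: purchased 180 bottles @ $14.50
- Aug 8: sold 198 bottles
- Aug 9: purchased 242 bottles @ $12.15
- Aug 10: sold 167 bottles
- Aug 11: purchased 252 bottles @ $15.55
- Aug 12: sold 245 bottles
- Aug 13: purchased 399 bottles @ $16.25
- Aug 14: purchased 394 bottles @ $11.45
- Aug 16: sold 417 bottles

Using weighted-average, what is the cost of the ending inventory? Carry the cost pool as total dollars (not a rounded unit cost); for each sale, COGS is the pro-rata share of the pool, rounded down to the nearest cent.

After Aug 4: 53 on hand, pool $861.25 (≈ $16.2500 each)
After Aug 7: 233 on hand, pool $3,471.25 (≈ $14.8981 each)
Aug 8, sell 198: 198/233 × $3,471.25 → $2,949.81
After Aug 9: 277 on hand, pool $3,461.74 (≈ $12.4973 each)
Aug 10, sell 167: 167/277 × $3,461.74 → $2,087.04
After Aug 11: 362 on hand, pool $5,293.30 (≈ $14.6224 each)
Aug 12, sell 245: 245/362 × $5,293.30 → $3,582.48
After Aug 13: 516 on hand, pool $8,194.57 (≈ $15.8809 each)
After Aug 14: 910 on hand, pool $12,705.87 (≈ $13.9625 each)
Aug 16, sell 417: 417/910 × $12,705.87 → $5,822.36
Total COGS = $2,949.81 + $2,087.04 + $3,582.48 + $5,822.36 = $14,441.69
Ending inventory (cost pool remaining) = $6,883.51

Ending inventory = $6,883.51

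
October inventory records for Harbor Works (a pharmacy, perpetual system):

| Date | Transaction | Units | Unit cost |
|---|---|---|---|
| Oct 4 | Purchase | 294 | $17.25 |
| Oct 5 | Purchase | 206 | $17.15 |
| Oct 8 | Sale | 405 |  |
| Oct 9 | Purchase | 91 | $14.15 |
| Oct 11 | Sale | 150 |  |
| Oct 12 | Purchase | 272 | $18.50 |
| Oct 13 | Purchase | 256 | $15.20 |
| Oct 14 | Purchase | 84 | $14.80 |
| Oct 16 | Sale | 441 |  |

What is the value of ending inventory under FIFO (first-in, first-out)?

Oct 8, 405 sold [FIFO — oldest first]: 294 @ $17.25 + 111 @ $17.15 = $6,975.15
Oct 11, 150 sold [FIFO — oldest first]: 95 @ $17.15 + 55 @ $14.15 = $2,407.50
Oct 16, 441 sold [FIFO — oldest first]: 36 @ $14.15 + 272 @ $18.50 + 133 @ $15.20 = $7,563.00
Total COGS = $6,975.15 + $2,407.50 + $7,563.00 = $16,945.65
Ending inventory: 123 @ $15.20 + 84 @ $14.80 = $3,112.80
Check: goods available $20,058.45 = COGS $16,945.65 + ending $3,112.80

Ending inventory = $3,112.80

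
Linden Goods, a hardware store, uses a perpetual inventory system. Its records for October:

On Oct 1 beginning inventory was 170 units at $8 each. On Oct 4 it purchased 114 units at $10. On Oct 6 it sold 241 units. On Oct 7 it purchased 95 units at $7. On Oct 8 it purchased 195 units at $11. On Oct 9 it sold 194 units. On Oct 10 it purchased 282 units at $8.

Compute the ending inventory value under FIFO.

Ending inventory = $3,785

Oct 6, 241 sold [FIFO — oldest first]: 170 @ $8 + 71 @ $10 = $2,070
Oct 9, 194 sold [FIFO — oldest first]: 43 @ $10 + 95 @ $7 + 56 @ $11 = $1,711
Total COGS = $2,070 + $1,711 = $3,781
Ending inventory: 139 @ $11 + 282 @ $8 = $3,785
Check: goods available $7,566 = COGS $3,781 + ending $3,785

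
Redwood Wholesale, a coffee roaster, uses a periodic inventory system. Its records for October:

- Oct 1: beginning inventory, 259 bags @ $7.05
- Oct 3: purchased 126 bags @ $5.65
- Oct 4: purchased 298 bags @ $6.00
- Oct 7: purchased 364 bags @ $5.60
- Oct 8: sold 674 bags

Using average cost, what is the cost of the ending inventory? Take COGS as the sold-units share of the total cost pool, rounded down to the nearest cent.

Ending inventory = $2,267.31

Oct 8, sell 674: 674/1047 × $6,364.25 → $4,096.94
Ending inventory (cost pool remaining) = $2,267.31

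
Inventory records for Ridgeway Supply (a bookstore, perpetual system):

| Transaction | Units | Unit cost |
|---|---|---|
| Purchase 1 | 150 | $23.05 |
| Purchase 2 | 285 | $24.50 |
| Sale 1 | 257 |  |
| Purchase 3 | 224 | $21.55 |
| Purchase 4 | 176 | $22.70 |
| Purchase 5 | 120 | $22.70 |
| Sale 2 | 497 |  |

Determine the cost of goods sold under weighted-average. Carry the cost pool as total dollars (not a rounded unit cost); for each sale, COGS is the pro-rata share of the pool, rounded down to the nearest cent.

After Purchase 1: 150 on hand, pool $3,457.50 (≈ $23.0500 each)
After Purchase 2: 435 on hand, pool $10,440.00 (≈ $24.0000 each)
Sale 1, sell 257: 257/435 × $10,440.00 → $6,168.00
After Purchase 3: 402 on hand, pool $9,099.20 (≈ $22.6348 each)
After Purchase 4: 578 on hand, pool $13,094.40 (≈ $22.6547 each)
After Purchase 5: 698 on hand, pool $15,818.40 (≈ $22.6625 each)
Sale 2, sell 497: 497/698 × $15,818.40 → $11,263.24
Total COGS = $6,168.00 + $11,263.24 = $17,431.24
Ending inventory (cost pool remaining) = $4,555.16

COGS = $17,431.24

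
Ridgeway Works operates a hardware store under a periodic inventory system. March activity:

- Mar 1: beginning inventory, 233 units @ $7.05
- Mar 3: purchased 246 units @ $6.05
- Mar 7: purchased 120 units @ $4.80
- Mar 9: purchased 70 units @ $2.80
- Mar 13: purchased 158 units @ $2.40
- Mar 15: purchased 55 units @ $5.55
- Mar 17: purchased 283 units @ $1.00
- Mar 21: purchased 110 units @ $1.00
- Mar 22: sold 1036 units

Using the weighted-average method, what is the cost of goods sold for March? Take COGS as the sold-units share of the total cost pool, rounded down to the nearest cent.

COGS = $4,046.81

Mar 22, sell 1036: 1036/1275 × $4,980.40 → $4,046.81
Ending inventory (cost pool remaining) = $933.59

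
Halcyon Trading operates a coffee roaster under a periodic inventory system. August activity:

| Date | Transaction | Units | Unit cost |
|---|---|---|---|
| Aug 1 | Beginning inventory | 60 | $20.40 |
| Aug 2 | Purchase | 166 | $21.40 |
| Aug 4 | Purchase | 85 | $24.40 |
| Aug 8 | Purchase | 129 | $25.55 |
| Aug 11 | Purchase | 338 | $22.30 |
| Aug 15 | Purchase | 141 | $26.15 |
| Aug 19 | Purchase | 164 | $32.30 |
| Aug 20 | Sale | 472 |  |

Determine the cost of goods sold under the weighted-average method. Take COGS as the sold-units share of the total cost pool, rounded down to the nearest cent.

COGS = $11,622.66

Aug 20, sell 472: 472/1083 × $26,668.10 → $11,622.66
Ending inventory (cost pool remaining) = $15,045.44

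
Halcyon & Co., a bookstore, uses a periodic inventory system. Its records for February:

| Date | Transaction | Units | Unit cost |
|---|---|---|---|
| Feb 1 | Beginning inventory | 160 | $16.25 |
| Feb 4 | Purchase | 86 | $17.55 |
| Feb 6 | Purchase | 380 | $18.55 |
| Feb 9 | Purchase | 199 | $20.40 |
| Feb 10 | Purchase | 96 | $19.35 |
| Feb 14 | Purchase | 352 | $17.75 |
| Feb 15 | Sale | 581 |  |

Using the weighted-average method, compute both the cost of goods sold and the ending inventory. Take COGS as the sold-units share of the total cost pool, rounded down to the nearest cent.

Feb 15, sell 581: 581/1273 × $23,323.50 → $10,644.89
Ending inventory (cost pool remaining) = $12,678.61

COGS = $10,644.89; ending inventory = $12,678.61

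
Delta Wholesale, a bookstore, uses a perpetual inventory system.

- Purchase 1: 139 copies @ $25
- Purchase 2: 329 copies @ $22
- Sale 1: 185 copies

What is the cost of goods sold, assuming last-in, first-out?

Sale 1 (185) [LIFO — newest first]: 185 @ $22 = $4,070
Ending inventory: 139 @ $25 + 144 @ $22 = $6,643

COGS = $4,070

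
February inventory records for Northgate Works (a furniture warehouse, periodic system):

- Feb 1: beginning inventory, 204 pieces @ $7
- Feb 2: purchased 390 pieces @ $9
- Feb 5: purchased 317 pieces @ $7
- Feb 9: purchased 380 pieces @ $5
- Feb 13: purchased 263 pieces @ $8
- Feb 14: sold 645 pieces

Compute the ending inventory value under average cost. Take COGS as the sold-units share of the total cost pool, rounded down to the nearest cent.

Ending inventory = $6,528.54

Feb 14, sell 645: 645/1554 × $11,161.00 → $4,632.46
Ending inventory (cost pool remaining) = $6,528.54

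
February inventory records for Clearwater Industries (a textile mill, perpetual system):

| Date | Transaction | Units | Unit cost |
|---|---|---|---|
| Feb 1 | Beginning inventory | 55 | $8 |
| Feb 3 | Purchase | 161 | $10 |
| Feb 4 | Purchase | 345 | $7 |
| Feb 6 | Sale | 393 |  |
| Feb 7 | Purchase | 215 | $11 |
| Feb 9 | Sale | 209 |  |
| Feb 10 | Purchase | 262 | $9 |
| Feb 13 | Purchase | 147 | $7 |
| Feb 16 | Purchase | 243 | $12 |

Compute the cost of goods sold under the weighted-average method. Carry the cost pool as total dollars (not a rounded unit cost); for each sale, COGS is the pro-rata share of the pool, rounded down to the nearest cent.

After Feb 1: 55 on hand, pool $440.00 (≈ $8.0000 each)
After Feb 3: 216 on hand, pool $2,050.00 (≈ $9.4907 each)
After Feb 4: 561 on hand, pool $4,465.00 (≈ $7.9590 each)
Feb 6, sell 393: 393/561 × $4,465.00 → $3,127.88
After Feb 7: 383 on hand, pool $3,702.12 (≈ $9.6661 each)
Feb 9, sell 209: 209/383 × $3,702.12 → $2,020.21
After Feb 10: 436 on hand, pool $4,039.91 (≈ $9.2658 each)
After Feb 13: 583 on hand, pool $5,068.91 (≈ $8.6945 each)
After Feb 16: 826 on hand, pool $7,984.91 (≈ $9.6670 each)
Total COGS = $3,127.88 + $2,020.21 = $5,148.09
Ending inventory (cost pool remaining) = $7,984.91
Check: goods available $13,133.00 = COGS $5,148.09 + ending $7,984.91

COGS = $5,148.09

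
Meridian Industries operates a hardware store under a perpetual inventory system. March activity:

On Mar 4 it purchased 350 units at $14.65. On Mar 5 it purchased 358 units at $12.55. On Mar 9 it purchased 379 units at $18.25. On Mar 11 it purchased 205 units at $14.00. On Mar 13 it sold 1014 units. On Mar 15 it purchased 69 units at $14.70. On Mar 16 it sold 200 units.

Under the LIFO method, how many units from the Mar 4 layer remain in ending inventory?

Mar 13, 1014 sold [LIFO — newest first]: 205 @ $14.00 + 379 @ $18.25 + 358 @ $12.55 + 72 @ $14.65 = $15,334.45
Mar 16, 200 sold [LIFO — newest first]: 69 @ $14.70 + 131 @ $14.65 = $2,933.45
Total COGS = $15,334.45 + $2,933.45 = $18,267.90
Ending inventory: 147 @ $14.65 = $2,153.55

147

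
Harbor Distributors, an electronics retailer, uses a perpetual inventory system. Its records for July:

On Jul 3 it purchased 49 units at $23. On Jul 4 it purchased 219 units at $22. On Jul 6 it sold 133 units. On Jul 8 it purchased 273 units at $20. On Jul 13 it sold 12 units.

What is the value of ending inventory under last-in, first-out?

Ending inventory = $8,239

Jul 6, 133 sold [LIFO — newest first]: 133 @ $22 = $2,926
Jul 13, 12 sold [LIFO — newest first]: 12 @ $20 = $240
Total COGS = $2,926 + $240 = $3,166
Ending inventory: 49 @ $23 + 86 @ $22 + 261 @ $20 = $8,239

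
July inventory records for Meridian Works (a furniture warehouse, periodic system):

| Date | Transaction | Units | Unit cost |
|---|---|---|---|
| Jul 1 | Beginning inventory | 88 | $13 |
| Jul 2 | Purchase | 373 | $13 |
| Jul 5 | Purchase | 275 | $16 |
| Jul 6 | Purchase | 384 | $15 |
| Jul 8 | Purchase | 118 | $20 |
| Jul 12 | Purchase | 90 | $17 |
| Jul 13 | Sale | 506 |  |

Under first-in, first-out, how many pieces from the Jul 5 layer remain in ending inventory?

230

Jul 13, 506 sold [FIFO — oldest first]: 88 @ $13 + 373 @ $13 + 45 @ $16 = $6,713
Ending inventory: 230 @ $16 + 384 @ $15 + 118 @ $20 + 90 @ $17 = $13,330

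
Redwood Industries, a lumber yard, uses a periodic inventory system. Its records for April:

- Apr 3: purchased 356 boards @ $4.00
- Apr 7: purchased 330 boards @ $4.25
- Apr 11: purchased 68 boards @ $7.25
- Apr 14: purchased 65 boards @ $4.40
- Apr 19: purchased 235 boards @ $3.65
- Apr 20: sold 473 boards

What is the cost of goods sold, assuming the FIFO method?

COGS = $1,921.25

Apr 20, 473 sold [FIFO — oldest first]: 356 @ $4.00 + 117 @ $4.25 = $1,921.25
Ending inventory: 213 @ $4.25 + 68 @ $7.25 + 65 @ $4.40 + 235 @ $3.65 = $2,542.00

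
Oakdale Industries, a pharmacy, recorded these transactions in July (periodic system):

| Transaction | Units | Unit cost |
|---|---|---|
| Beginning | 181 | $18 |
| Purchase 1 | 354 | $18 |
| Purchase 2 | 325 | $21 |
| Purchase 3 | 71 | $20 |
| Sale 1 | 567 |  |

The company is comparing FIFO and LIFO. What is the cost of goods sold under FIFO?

FIFO COGS: 181 @ $18 + 354 @ $18 + 32 @ $21 = $10,302
LIFO COGS: 71 @ $20 + 325 @ $21 + 171 @ $18 = $11,323

COGS = $10,302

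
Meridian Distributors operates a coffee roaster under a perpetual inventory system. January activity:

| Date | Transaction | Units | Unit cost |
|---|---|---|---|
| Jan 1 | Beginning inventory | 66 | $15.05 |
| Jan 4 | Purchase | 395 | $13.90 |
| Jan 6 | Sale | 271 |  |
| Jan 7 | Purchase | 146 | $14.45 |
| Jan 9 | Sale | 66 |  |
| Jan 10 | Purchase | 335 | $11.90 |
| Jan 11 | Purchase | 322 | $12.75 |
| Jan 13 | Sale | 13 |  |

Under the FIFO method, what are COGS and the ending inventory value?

COGS = $4,940.90; ending inventory = $11,744.60

Jan 6, 271 sold [FIFO — oldest first]: 66 @ $15.05 + 205 @ $13.90 = $3,842.80
Jan 9, 66 sold [FIFO — oldest first]: 66 @ $13.90 = $917.40
Jan 13, 13 sold [FIFO — oldest first]: 13 @ $13.90 = $180.70
Total COGS = $3,842.80 + $917.40 + $180.70 = $4,940.90
Ending inventory: 111 @ $13.90 + 146 @ $14.45 + 335 @ $11.90 + 322 @ $12.75 = $11,744.60
Check: goods available $16,685.50 = COGS $4,940.90 + ending $11,744.60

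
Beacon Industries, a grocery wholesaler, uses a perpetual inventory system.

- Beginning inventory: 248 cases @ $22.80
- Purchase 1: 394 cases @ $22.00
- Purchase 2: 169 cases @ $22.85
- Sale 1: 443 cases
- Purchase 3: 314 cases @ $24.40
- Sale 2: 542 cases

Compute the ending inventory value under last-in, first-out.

Ending inventory = $3,192.00

Sale 1 (443) [LIFO — newest first]: 169 @ $22.85 + 274 @ $22.00 = $9,889.65
Sale 2 (542) [LIFO — newest first]: 314 @ $24.40 + 120 @ $22.00 + 108 @ $22.80 = $12,764.00
Total COGS = $9,889.65 + $12,764.00 = $22,653.65
Ending inventory: 140 @ $22.80 = $3,192.00
Check: goods available $25,845.65 = COGS $22,653.65 + ending $3,192.00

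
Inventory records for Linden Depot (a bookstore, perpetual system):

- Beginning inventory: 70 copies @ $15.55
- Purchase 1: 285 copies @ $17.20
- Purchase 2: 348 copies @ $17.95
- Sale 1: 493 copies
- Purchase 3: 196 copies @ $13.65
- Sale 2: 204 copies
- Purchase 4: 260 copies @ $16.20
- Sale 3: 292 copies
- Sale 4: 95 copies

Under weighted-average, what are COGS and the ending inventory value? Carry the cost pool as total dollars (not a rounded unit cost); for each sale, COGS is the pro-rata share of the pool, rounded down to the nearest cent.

After Beginning: 70 on hand, pool $1,088.50 (≈ $15.5500 each)
After Purchase 1: 355 on hand, pool $5,990.50 (≈ $16.8746 each)
After Purchase 2: 703 on hand, pool $12,237.10 (≈ $17.4070 each)
Sale 1, sell 493: 493/703 × $12,237.10 → $8,581.63
After Purchase 3: 406 on hand, pool $6,330.87 (≈ $15.5933 each)
Sale 2, sell 204: 204/406 × $6,330.87 → $3,181.02
After Purchase 4: 462 on hand, pool $7,361.85 (≈ $15.9347 each)
Sale 3, sell 292: 292/462 × $7,361.85 → $4,652.94
Sale 4, sell 95: 95/170 × $2,708.91 → $1,513.80
Total COGS = $8,581.63 + $3,181.02 + $4,652.94 + $1,513.80 = $17,929.39
Ending inventory (cost pool remaining) = $1,195.11

COGS = $17,929.39; ending inventory = $1,195.11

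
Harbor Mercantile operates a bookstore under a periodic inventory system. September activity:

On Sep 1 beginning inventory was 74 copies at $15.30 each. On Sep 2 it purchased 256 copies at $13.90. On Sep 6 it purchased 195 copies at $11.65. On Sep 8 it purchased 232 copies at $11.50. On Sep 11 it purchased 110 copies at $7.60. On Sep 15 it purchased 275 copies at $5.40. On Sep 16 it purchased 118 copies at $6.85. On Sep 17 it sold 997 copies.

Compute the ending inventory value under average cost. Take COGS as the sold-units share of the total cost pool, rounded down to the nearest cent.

Sep 17, sell 997: 997/1260 × $12,759.65 → $10,096.32
Ending inventory (cost pool remaining) = $2,663.33
Check: goods available $12,759.65 = COGS $10,096.32 + ending $2,663.33

Ending inventory = $2,663.33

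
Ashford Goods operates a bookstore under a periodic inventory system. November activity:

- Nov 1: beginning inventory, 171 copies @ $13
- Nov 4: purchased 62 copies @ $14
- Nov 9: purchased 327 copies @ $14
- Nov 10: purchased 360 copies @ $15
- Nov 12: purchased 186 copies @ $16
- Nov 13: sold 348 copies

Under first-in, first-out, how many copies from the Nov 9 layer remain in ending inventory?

Nov 13, 348 sold [FIFO — oldest first]: 171 @ $13 + 62 @ $14 + 115 @ $14 = $4,701
Ending inventory: 212 @ $14 + 360 @ $15 + 186 @ $16 = $11,344

212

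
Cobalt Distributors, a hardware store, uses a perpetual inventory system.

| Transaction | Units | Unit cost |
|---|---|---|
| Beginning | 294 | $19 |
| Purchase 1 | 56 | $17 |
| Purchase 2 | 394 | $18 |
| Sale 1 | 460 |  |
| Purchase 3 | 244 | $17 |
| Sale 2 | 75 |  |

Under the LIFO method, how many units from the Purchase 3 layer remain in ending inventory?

Sale 1 (460) [LIFO — newest first]: 394 @ $18 + 56 @ $17 + 10 @ $19 = $8,234
Sale 2 (75) [LIFO — newest first]: 75 @ $17 = $1,275
Total COGS = $8,234 + $1,275 = $9,509
Ending inventory: 284 @ $19 + 169 @ $17 = $8,269

169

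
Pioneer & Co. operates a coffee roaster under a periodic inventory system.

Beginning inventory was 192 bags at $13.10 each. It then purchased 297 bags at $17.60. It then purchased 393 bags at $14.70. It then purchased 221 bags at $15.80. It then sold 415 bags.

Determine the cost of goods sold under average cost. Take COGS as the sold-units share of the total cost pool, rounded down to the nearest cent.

COGS = $6,400.44

Sale 1, sell 415: 415/1103 × $17,011.30 → $6,400.44
Ending inventory (cost pool remaining) = $10,610.86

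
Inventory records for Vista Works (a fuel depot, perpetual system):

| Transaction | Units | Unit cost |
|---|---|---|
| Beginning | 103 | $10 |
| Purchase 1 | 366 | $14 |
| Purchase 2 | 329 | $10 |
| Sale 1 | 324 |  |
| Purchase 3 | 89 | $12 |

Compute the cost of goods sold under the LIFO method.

Sale 1 (324) [LIFO — newest first]: 324 @ $10 = $3,240
Ending inventory: 103 @ $10 + 366 @ $14 + 5 @ $10 + 89 @ $12 = $7,272

COGS = $3,240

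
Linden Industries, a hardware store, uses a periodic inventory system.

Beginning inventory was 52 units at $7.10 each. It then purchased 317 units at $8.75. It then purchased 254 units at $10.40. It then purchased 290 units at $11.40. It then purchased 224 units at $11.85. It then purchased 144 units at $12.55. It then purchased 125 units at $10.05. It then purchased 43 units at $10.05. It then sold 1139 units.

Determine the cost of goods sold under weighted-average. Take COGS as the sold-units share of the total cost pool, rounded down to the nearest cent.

COGS = $11,979.97

Sale 1, sell 1139: 1139/1449 × $15,240.55 → $11,979.97
Ending inventory (cost pool remaining) = $3,260.58
Check: goods available $15,240.55 = COGS $11,979.97 + ending $3,260.58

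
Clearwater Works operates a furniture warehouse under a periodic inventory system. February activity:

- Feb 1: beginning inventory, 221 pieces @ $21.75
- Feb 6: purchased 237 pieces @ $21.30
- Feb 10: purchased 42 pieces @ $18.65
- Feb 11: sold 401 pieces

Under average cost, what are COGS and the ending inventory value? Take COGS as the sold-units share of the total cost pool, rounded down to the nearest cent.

Feb 11, sell 401: 401/500 × $10,638.15 → $8,531.79
Ending inventory (cost pool remaining) = $2,106.36

COGS = $8,531.79; ending inventory = $2,106.36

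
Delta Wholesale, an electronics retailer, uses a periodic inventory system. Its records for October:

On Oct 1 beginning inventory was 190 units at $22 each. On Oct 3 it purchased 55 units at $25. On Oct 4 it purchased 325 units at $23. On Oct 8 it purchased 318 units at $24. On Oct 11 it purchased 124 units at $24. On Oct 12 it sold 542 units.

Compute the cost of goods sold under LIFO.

Oct 12, 542 sold [LIFO — newest first]: 124 @ $24 + 318 @ $24 + 100 @ $23 = $12,908
Ending inventory: 190 @ $22 + 55 @ $25 + 225 @ $23 = $10,730
Check: goods available $23,638 = COGS $12,908 + ending $10,730

COGS = $12,908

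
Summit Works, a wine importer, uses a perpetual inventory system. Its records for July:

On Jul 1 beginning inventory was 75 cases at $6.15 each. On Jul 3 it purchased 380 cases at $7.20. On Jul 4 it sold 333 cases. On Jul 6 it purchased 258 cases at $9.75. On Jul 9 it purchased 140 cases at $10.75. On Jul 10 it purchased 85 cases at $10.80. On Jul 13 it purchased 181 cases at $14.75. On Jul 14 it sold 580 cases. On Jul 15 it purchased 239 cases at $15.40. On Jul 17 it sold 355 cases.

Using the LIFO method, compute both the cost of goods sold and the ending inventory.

COGS = $13,916.85; ending inventory = $569.25

Jul 4, 333 sold [LIFO — newest first]: 333 @ $7.20 = $2,397.60
Jul 14, 580 sold [LIFO — newest first]: 181 @ $14.75 + 85 @ $10.80 + 140 @ $10.75 + 174 @ $9.75 = $6,789.25
Jul 17, 355 sold [LIFO — newest first]: 239 @ $15.40 + 84 @ $9.75 + 32 @ $7.20 = $4,730.00
Total COGS = $2,397.60 + $6,789.25 + $4,730.00 = $13,916.85
Ending inventory: 75 @ $6.15 + 15 @ $7.20 = $569.25
Check: goods available $14,486.10 = COGS $13,916.85 + ending $569.25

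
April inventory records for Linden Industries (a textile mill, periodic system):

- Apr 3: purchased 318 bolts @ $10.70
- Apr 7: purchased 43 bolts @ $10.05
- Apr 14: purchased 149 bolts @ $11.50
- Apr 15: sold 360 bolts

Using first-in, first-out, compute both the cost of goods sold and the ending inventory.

COGS = $3,824.70; ending inventory = $1,723.55

Apr 15, 360 sold [FIFO — oldest first]: 318 @ $10.70 + 42 @ $10.05 = $3,824.70
Ending inventory: 1 @ $10.05 + 149 @ $11.50 = $1,723.55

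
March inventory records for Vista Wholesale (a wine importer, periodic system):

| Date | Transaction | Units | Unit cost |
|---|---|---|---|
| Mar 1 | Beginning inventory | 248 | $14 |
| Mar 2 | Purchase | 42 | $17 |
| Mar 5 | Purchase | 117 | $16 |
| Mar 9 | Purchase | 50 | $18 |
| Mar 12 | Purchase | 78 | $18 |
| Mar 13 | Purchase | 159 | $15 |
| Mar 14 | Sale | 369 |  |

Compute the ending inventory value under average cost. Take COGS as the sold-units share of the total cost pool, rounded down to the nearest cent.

Ending inventory = $5,032.82

Mar 14, sell 369: 369/694 × $10,747.00 → $5,714.18
Ending inventory (cost pool remaining) = $5,032.82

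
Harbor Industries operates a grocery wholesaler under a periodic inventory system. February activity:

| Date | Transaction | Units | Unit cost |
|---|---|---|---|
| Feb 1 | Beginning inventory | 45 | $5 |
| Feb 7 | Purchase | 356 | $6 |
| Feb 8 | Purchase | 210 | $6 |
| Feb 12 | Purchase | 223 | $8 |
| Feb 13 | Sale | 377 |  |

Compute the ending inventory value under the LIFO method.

Feb 13, 377 sold [LIFO — newest first]: 223 @ $8 + 154 @ $6 = $2,708
Ending inventory: 45 @ $5 + 356 @ $6 + 56 @ $6 = $2,697

Ending inventory = $2,697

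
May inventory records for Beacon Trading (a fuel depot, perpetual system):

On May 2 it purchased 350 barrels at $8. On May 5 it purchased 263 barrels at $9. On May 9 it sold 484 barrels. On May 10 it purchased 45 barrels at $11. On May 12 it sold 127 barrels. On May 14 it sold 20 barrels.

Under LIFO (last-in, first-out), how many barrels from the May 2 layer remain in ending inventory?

27

May 9, 484 sold [LIFO — newest first]: 263 @ $9 + 221 @ $8 = $4,135
May 12, 127 sold [LIFO — newest first]: 45 @ $11 + 82 @ $8 = $1,151
May 14, 20 sold [LIFO — newest first]: 20 @ $8 = $160
Total COGS = $4,135 + $1,151 + $160 = $5,446
Ending inventory: 27 @ $8 = $216
Check: goods available $5,662 = COGS $5,446 + ending $216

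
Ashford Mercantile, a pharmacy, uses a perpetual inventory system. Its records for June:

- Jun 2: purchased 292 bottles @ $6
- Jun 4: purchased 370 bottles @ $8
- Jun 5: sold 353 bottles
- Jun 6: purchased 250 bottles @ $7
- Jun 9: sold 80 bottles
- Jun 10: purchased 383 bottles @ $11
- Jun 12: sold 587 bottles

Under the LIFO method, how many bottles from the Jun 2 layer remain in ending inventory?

Jun 5, 353 sold [LIFO — newest first]: 353 @ $8 = $2,824
Jun 9, 80 sold [LIFO — newest first]: 80 @ $7 = $560
Jun 12, 587 sold [LIFO — newest first]: 383 @ $11 + 170 @ $7 + 17 @ $8 + 17 @ $6 = $5,641
Total COGS = $2,824 + $560 + $5,641 = $9,025
Ending inventory: 275 @ $6 = $1,650

275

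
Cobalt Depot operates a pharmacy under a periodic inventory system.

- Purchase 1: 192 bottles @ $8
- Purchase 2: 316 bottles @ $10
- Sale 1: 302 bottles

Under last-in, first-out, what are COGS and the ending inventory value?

COGS = $3,020; ending inventory = $1,676

Sale 1 (302) [LIFO — newest first]: 302 @ $10 = $3,020
Ending inventory: 192 @ $8 + 14 @ $10 = $1,676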